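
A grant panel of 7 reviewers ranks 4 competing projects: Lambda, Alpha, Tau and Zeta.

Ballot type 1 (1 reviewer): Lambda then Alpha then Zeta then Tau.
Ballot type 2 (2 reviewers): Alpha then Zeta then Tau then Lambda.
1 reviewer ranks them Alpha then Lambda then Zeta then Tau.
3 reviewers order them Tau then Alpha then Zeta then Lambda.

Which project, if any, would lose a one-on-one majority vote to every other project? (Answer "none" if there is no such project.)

Pairwise majorities:
Lambda vs Alpha: 1 for Lambda, 6 for Alpha — Alpha by 6–1.
Lambda vs Tau: Tau, 5–2.
Lambda vs Zeta: 2 to 5, Zeta.
Alpha vs Tau: Alpha preferred on 1+2+1 = 4 ballots; Alpha wins 4–3.
Alpha vs Zeta: Alpha preferred on 1+2+1+3 = 7 ballots; Alpha wins 7–0.
Tau vs Zeta: Tau preferred on 3 ballots; Zeta wins 4–3.
Only Lambda has no wins; Lambda is the Condorcet loser.

Lambda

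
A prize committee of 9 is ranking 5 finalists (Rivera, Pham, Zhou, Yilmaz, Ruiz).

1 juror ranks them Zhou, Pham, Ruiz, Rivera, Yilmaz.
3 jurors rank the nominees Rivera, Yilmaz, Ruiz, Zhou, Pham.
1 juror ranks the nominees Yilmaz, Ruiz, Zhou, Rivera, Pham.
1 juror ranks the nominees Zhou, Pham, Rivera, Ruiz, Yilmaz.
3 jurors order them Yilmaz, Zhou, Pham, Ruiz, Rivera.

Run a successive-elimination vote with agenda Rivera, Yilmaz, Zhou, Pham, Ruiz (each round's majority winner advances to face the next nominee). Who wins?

Round 1: Rivera vs Yilmaz — 5–4, Rivera advances.
Round 2: Rivera vs Zhou — 3–6, Zhou advances.
Round 3: Zhou vs Pham — 9–0, Zhou advances.
Round 4: Zhou vs Ruiz — 5–4, Zhou advances.
Zhou survives the agenda.

Zhou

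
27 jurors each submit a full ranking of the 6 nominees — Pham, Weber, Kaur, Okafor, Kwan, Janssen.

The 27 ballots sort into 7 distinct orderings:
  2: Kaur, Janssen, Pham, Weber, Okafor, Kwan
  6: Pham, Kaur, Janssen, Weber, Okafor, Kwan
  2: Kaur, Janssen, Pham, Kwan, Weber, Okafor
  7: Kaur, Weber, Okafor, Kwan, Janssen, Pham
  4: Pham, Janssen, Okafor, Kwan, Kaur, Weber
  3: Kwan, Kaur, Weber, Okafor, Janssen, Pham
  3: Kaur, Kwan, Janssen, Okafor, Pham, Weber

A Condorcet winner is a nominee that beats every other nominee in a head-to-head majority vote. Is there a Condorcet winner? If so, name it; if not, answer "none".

Kaur

Check each pair by majority over 27 ballots:
Pham vs Weber: 17 to 10, Pham.
Pham vs Kaur: 10 to 17, Kaur.
Pham vs Okafor: 14 to 13, Pham.
Pham vs Kwan: Pham, 14–13.
Pham vs Janssen: Janssen wins 17–10.
Weber vs Kaur: Kaur wins 27–0.
Weber vs Okafor: 2+6+2+7+3 = 20 for Weber, 7 for Okafor — Weber by 20–7.
Weber vs Kwan: Weber is ranked higher on 2+6+7 = 15 ballots, Kwan on 12. Weber wins 15–12.
Weber vs Janssen: Weber is ranked higher on 7+3 = 10 ballots, Janssen on 17. Janssen wins 17–10.
Kaur–Okafor: Kaur 23–4.
Kaur–Kwan: Kaur 20–7.
Kaur vs Janssen: 2+6+2+7+3+3 = 23 for Kaur, 4 for Janssen — Kaur by 23–4.
Okafor vs Kwan: Okafor, 19–8.
Okafor vs Janssen: Janssen wins 17–10.
Kwan vs Janssen: Janssen wins 14–13.
Kaur beats each of Pham, Weber, Okafor, Kwan, Janssen — Kaur is the Condorcet winner.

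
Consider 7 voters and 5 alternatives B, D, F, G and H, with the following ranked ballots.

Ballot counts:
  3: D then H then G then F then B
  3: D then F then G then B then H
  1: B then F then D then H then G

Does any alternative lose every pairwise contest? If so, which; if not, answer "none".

Pairwise majorities:
B vs D: D wins 6–1.
B vs F: F wins 6–1.
B vs G: 1 to 6, G.
B vs H: B is ranked higher on 3+1 = 4 ballots, H on 3. B wins 4–3.
D vs F: D wins 6–1.
D–G: D 7–0.
D vs H: D is ranked higher on 3+3+1 = 7 ballots, H on 0. D wins 7–0.
F vs G: 3+1 = 4 for F, 3 for G — F by 4–3.
F vs H: 4 to 3, F.
G vs H: H, 4–3.
Each alternative has at least one pairwise win (B beats H; D beats B; F beats B; G beats B; H beats G) — no Condorcet loser.

none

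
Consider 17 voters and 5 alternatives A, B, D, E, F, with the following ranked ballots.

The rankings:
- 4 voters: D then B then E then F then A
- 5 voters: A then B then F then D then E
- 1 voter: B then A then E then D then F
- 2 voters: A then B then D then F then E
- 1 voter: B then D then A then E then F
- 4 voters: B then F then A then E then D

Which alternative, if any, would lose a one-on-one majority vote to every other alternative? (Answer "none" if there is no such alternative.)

Head-to-head results (17 voters):
A vs B: A is ranked higher on 5+2 = 7 ballots, B on 10. B wins 10–7.
A vs D: 5+1+2+4 = 12 for A, 5 for D — A by 12–5.
A vs E: A is ranked higher on 5+1+2+1+4 = 13 ballots, E on 4. A wins 13–4.
A vs F: A wins 9–8.
B vs D: B preferred on 5+1+2+1+4 = 13 ballots; B wins 13–4.
B–E: B 17–0.
B vs F: 4+5+1+2+1+4 = 17 for B, 0 for F — B by 17–0.
D–E: D 12–5.
D vs F: D preferred on 4+1+2+1 = 8 ballots; F wins 9–8.
E vs F: F wins 11–6.
Only E has no wins; E is the Condorcet loser.

E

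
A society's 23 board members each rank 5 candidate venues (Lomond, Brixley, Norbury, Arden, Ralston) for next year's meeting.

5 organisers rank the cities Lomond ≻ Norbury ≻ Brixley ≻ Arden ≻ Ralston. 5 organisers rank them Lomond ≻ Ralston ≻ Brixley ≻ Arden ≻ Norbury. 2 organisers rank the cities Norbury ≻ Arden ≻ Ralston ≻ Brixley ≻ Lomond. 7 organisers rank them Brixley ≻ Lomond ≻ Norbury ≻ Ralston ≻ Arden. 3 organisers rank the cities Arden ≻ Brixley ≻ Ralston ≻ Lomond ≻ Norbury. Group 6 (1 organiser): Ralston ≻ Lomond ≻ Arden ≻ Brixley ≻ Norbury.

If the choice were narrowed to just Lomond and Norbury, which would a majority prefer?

Lomond

Ballots ranking Lomond above Norbury: 5 + 5 + 7 + 3 + 1 = 21.
Ballots ranking Norbury above Lomond: 23 − 21 = 2.
Lomond wins the head-to-head 21–2.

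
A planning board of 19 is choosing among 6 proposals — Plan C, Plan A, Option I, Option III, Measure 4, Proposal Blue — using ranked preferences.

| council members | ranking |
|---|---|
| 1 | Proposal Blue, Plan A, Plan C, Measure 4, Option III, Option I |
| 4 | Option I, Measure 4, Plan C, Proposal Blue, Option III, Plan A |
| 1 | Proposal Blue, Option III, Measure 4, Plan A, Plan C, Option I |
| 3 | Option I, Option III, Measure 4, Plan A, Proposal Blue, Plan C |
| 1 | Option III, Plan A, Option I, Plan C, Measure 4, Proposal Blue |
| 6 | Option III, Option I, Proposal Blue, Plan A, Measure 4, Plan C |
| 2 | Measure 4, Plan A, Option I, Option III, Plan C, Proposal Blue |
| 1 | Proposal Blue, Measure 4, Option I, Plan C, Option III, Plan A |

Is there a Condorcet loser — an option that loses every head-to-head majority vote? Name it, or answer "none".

Plan C

Pairwise majorities:
Plan C vs Plan A: Plan A, 14–5.
Plan C vs Option I: Option I wins 17–2.
Plan C vs Option III: 1+4+1 = 6 for Plan C, 13 for Option III — Option III by 13–6.
Plan C vs Measure 4: Measure 4, 17–2.
Plan C vs Proposal Blue: Proposal Blue wins 12–7.
Plan A vs Option I: Option I, 14–5.
Plan A vs Option III: 3 to 16, Option III.
Plan A vs Measure 4: Measure 4, 11–8.
Plan A vs Proposal Blue: Proposal Blue, 13–6.
Option I–Option III: Option I 10–9.
Option I–Measure 4: Option I 14–5.
Option I vs Proposal Blue: Option I preferred on 4+3+1+6+2 = 16 ballots; Option I wins 16–3.
Option III vs Measure 4: Option III wins 11–8.
Option III vs Proposal Blue: Option III wins 12–7.
Measure 4 vs Proposal Blue: Measure 4 preferred on 4+3+1+2 = 10 ballots; Measure 4 wins 10–9.
Plan C loses to every other option — it is the Condorcet loser.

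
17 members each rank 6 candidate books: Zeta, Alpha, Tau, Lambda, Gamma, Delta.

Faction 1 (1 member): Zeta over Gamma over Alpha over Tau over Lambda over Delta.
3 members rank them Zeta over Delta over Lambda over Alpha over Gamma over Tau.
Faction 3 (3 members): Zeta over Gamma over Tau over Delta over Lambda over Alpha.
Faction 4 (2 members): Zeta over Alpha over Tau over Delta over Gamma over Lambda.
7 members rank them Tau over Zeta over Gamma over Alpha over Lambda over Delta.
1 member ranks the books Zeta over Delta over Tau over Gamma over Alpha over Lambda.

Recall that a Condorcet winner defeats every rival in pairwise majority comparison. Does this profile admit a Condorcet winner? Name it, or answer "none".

Zeta

Check each pair by majority over 17 ballots:
Zeta vs Alpha: 17 to 0, Zeta.
Zeta vs Tau: 1+3+3+2+1 = 10 for Zeta, 7 for Tau — Zeta by 10–7.
Zeta vs Lambda: 1+3+3+2+7+1 = 17 for Zeta, 0 for Lambda — Zeta by 17–0.
Zeta vs Gamma: 1+3+3+2+7+1 = 17 for Zeta, 0 for Gamma — Zeta by 17–0.
Zeta vs Delta: Zeta preferred on 1+3+3+2+7+1 = 17 ballots; Zeta wins 17–0.
Alpha vs Tau: Alpha preferred on 1+3+2 = 6 ballots; Tau wins 11–6.
Alpha vs Lambda: Alpha is ranked higher on 1+2+7+1 = 11 ballots, Lambda on 6. Alpha wins 11–6.
Alpha vs Gamma: 5 to 12, Gamma.
Alpha vs Delta: Alpha preferred on 1+2+7 = 10 ballots; Alpha wins 10–7.
Tau vs Lambda: 1+3+2+7+1 = 14 for Tau, 3 for Lambda — Tau by 14–3.
Tau vs Gamma: 10 to 7, Tau.
Tau vs Delta: Tau is ranked higher on 1+3+2+7 = 13 ballots, Delta on 4. Tau wins 13–4.
Lambda vs Gamma: Lambda is ranked higher on 3 ballots, Gamma on 14. Gamma wins 14–3.
Lambda vs Delta: 8 to 9, Delta.
Gamma vs Delta: 1+3+7 = 11 for Gamma, 6 for Delta — Gamma by 11–6.
Zeta beats each of Alpha, Tau, Lambda, Gamma, Delta — Zeta is the Condorcet winner.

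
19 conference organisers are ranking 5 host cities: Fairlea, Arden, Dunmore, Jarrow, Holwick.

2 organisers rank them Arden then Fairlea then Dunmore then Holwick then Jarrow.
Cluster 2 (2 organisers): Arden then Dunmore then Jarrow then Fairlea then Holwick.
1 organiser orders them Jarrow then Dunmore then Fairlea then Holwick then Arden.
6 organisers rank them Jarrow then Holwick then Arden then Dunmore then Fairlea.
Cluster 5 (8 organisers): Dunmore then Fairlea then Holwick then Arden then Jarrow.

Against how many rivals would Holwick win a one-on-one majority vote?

2

Holwick against each rival (19 organisers):
Holwick vs Fairlea: Fairlea wins 13–6.
Holwick vs Arden: 15 to 4, Holwick.
Holwick vs Dunmore: Dunmore wins 13–6.
Holwick vs Jarrow: Holwick wins 10–9.
Holwick beats Arden, Jarrow; loses to Fairlea, Dunmore — 2 pairwise wins.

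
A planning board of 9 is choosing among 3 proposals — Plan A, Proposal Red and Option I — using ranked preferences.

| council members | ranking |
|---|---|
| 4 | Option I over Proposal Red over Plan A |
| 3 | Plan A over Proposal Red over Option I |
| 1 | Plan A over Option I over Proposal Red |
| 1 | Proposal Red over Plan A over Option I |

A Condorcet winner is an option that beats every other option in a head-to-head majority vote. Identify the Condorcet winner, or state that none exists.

Pairwise majorities:
Plan A vs Proposal Red: Plan A is ranked higher on 3+1 = 4 ballots, Proposal Red on 5. Proposal Red wins 5–4.
Plan A vs Option I: Plan A preferred on 3+1+1 = 5 ballots; Plan A wins 5–4.
Proposal Red vs Option I: 4 to 5, Option I.
Each option drops at least one matchup (Plan A loses to Proposal Red; Proposal Red loses to Option I; Option I loses to Plan A); the cycle Plan A > Option I > Proposal Red > Plan A rules out a Condorcet winner.

none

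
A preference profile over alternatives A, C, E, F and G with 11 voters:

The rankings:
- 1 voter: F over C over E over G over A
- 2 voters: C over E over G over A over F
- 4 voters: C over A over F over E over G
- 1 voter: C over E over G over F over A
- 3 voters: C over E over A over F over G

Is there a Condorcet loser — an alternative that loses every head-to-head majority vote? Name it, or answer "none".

G

Pairwise majorities:
A vs C: A preferred on 0 ballots; C wins 11–0.
A vs E: E, 7–4.
A vs F: A wins 9–2.
A vs G: A wins 7–4.
C vs E: 11 to 0, C.
C vs F: 2+4+1+3 = 10 for C, 1 for F — C by 10–1.
C vs G: C wins 11–0.
E–F: E 6–5.
E vs G: E, 11–0.
F vs G: 8 to 3, F.
G is beaten in every head-to-head and is the Condorcet loser.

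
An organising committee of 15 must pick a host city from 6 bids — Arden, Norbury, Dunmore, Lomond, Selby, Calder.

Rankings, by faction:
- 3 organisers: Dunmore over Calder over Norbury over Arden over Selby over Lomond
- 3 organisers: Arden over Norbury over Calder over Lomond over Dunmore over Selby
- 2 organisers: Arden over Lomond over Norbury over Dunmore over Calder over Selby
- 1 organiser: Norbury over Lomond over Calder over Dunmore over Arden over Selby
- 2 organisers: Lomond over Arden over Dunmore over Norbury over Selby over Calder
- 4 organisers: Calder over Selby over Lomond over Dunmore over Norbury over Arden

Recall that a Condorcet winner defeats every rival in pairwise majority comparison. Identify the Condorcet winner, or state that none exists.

Pairwise majorities:
Arden vs Norbury: Norbury wins 8–7.
Arden vs Dunmore: Arden is ranked higher on 3+2+2 = 7 ballots, Dunmore on 8. Dunmore wins 8–7.
Arden–Lomond: Arden 8–7.
Arden vs Selby: 3+3+2+1+2 = 11 for Arden, 4 for Selby — Arden by 11–4.
Arden vs Calder: 7 to 8, Calder.
Norbury vs Dunmore: Dunmore wins 9–6.
Norbury vs Lomond: 7 to 8, Lomond.
Norbury vs Selby: Norbury wins 11–4.
Norbury vs Calder: Norbury, 8–7.
Dunmore vs Lomond: Lomond wins 12–3.
Dunmore vs Selby: Dunmore wins 11–4.
Dunmore–Calder: Calder 8–7.
Lomond vs Selby: 8 to 7, Lomond.
Lomond vs Calder: Lomond is ranked higher on 2+1+2 = 5 ballots, Calder on 10. Calder wins 10–5.
Selby vs Calder: 2 for Selby, 13 for Calder — Calder by 13–2.
Every city loses at least once (Arden loses to Norbury; Norbury loses to Dunmore; Dunmore loses to Lomond; Lomond loses to Arden; Selby loses to Arden; Calder loses to Norbury). The majority relation contains the cycle Arden beats Lomond beats Norbury beats Arden, so there is no Condorcet winner.

none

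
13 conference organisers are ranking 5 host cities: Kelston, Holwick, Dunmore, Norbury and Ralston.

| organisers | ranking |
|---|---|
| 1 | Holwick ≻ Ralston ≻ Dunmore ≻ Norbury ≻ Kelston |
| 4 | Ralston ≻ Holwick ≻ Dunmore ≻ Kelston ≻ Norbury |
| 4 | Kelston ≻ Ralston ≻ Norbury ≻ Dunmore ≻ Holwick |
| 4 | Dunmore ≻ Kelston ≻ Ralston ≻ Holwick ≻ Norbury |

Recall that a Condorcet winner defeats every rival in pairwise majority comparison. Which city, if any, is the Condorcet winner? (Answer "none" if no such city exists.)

Head-to-head results (13 organisers):
Kelston vs Holwick: Kelston, 8–5.
Kelston–Dunmore: Dunmore 9–4.
Kelston vs Norbury: Kelston wins 12–1.
Kelston–Ralston: Kelston 8–5.
Holwick vs Dunmore: Dunmore wins 8–5.
Holwick–Norbury: Holwick 9–4.
Holwick–Ralston: Ralston 12–1.
Dunmore vs Norbury: Dunmore, 9–4.
Dunmore–Ralston: Ralston 9–4.
Norbury vs Ralston: Ralston, 13–0.
Each city drops at least one matchup (Kelston loses to Dunmore; Holwick loses to Kelston; Dunmore loses to Ralston; Norbury loses to Kelston; Ralston loses to Kelston); the cycle Kelston beats Ralston beats Dunmore beats Kelston rules out a Condorcet winner.

none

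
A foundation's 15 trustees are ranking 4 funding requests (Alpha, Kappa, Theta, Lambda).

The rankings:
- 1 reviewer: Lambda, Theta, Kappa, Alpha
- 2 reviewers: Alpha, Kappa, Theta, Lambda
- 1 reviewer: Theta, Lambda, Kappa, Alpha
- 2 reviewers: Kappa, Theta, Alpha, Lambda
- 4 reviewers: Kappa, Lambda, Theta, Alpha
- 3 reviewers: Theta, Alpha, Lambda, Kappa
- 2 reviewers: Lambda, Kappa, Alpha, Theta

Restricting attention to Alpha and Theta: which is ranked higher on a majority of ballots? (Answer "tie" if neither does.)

Theta

Ballots ranking Alpha above Theta: 2 + 2 = 4.
Ballots ranking Theta above Alpha: 15 − 4 = 11.
Theta wins the head-to-head 11–4.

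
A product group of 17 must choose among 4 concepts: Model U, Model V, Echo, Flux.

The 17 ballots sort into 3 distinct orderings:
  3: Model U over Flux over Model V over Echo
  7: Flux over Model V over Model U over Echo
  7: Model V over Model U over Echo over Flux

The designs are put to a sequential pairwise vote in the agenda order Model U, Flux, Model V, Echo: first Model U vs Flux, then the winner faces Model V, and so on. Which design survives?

Model V

Round 1: Model U vs Flux — 10–7, Model U advances.
Round 2: Model U vs Model V — 3–14, Model V advances.
Round 3: Model V vs Echo — 17–0, Model V advances.
Model V survives the agenda.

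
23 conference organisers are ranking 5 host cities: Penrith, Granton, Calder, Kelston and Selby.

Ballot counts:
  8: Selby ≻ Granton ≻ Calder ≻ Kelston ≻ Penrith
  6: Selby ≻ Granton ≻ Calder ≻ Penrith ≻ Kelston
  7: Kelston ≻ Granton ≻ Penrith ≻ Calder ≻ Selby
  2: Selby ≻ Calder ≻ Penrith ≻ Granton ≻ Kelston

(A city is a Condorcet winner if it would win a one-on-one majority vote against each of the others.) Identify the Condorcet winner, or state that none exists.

Selby

Pairwise majorities:
Penrith vs Granton: Granton, 21–2.
Penrith vs Calder: Calder wins 16–7.
Penrith–Kelston: Kelston 15–8.
Penrith–Selby: Selby 16–7.
Granton–Calder: Granton 21–2.
Granton–Kelston: Granton 16–7.
Granton vs Selby: Selby, 16–7.
Calder vs Kelston: Calder, 16–7.
Calder vs Selby: Selby wins 16–7.
Kelston vs Selby: Selby wins 16–7.
Selby defeats every rival head-to-head and is the Condorcet winner.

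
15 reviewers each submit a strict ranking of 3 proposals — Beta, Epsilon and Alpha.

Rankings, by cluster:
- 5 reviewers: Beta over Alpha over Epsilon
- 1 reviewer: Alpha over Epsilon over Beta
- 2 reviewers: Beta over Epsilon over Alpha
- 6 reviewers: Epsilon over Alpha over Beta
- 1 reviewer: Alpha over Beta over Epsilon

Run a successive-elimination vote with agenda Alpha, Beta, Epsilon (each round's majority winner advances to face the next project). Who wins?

Round 1: Alpha vs Beta — 8–7, Alpha advances.
Round 2: Alpha vs Epsilon — 7–8, Epsilon advances.
Epsilon survives the agenda.

Epsilon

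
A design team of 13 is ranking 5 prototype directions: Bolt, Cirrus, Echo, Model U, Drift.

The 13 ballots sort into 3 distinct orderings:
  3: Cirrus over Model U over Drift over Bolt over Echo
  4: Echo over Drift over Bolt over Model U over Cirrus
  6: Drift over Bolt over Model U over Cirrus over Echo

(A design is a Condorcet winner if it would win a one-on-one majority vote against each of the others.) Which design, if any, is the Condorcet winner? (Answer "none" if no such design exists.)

Pairwise majorities:
Bolt vs Cirrus: Bolt preferred on 4+6 = 10 ballots; Bolt wins 10–3.
Bolt vs Echo: 9 to 4, Bolt.
Bolt vs Model U: 4+6 = 10 for Bolt, 3 for Model U — Bolt by 10–3.
Bolt vs Drift: Bolt is ranked higher on 0 ballots, Drift on 13. Drift wins 13–0.
Cirrus vs Echo: Cirrus preferred on 3+6 = 9 ballots; Cirrus wins 9–4.
Cirrus vs Model U: Cirrus preferred on 3 ballots; Model U wins 10–3.
Cirrus vs Drift: 3 to 10, Drift.
Echo vs Model U: Echo is ranked higher on 4 ballots, Model U on 9. Model U wins 9–4.
Echo vs Drift: Drift, 9–4.
Model U vs Drift: Drift wins 10–3.
Drift wins every pairwise contest, so Drift is the Condorcet winner.

Drift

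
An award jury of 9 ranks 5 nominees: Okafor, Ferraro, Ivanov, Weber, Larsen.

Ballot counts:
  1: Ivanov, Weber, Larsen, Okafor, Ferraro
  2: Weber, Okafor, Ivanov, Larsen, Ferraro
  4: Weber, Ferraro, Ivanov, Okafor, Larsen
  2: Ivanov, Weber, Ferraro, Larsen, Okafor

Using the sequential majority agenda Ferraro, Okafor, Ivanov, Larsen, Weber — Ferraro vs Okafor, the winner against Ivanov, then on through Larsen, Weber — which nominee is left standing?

Round 1: Ferraro vs Okafor — 6–3, Ferraro advances.
Round 2: Ferraro vs Ivanov — 4–5, Ivanov advances.
Round 3: Ivanov vs Larsen — 9–0, Ivanov advances.
Round 4: Ivanov vs Weber — 3–6, Weber advances.
Weber survives the agenda.

Weber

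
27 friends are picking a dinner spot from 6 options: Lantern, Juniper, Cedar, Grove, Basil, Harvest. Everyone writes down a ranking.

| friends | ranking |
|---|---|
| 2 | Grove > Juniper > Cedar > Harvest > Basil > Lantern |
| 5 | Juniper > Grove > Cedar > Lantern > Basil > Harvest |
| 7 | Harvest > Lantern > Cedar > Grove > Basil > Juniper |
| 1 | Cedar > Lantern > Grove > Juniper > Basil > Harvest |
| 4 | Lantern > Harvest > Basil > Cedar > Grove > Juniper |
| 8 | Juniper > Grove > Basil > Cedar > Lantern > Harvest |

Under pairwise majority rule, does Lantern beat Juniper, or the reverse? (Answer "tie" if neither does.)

Juniper

Ballots ranking Lantern above Juniper: 7 + 1 + 4 = 12.
Ballots ranking Juniper above Lantern: 27 − 12 = 15.
Juniper wins the head-to-head 15–12.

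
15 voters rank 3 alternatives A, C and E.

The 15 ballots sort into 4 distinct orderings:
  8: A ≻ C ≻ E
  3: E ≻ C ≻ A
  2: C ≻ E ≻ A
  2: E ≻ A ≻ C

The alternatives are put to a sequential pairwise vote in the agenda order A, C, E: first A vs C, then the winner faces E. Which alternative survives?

Round 1: A vs C — 10–5, A advances.
Round 2: A vs E — 8–7, A advances.
A survives the agenda.

A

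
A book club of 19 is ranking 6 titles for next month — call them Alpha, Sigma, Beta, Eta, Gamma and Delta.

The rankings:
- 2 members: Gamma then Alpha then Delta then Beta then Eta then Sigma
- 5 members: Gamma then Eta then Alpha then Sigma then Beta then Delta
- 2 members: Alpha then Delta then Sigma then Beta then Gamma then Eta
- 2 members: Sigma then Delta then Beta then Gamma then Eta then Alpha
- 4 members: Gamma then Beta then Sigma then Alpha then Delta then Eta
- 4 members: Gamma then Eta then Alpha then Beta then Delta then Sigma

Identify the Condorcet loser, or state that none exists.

none

Pairwise majorities:
Alpha–Sigma: Alpha 13–6.
Alpha vs Beta: Alpha, 13–6.
Alpha vs Eta: 8 to 11, Eta.
Alpha vs Gamma: 2 to 17, Gamma.
Alpha vs Delta: Alpha, 17–2.
Sigma vs Beta: Beta wins 10–9.
Sigma vs Eta: Eta, 11–8.
Sigma vs Gamma: Gamma, 15–4.
Sigma vs Delta: Sigma preferred on 5+2+4 = 11 ballots; Sigma wins 11–8.
Beta vs Eta: 10 to 9, Beta.
Beta vs Gamma: 4 to 15, Gamma.
Beta vs Delta: Beta wins 13–6.
Eta vs Gamma: Gamma, 19–0.
Eta vs Delta: 9 to 10, Delta.
Gamma–Delta: Gamma 15–4.
Each book has at least one pairwise win (Alpha beats Sigma; Sigma beats Delta; Beta beats Sigma; Eta beats Alpha; Gamma beats Alpha; Delta beats Eta) — no Condorcet loser.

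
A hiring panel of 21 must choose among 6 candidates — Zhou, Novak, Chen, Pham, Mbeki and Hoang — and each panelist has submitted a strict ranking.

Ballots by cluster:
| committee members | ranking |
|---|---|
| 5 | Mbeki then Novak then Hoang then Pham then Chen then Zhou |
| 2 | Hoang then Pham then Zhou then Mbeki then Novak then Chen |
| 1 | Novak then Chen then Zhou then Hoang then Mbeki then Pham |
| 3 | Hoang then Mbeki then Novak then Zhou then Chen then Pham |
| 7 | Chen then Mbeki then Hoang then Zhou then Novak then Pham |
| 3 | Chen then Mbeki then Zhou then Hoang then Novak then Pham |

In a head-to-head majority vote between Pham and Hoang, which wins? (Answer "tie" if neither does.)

Hoang

No ballot ranks Pham above Hoang: 0.
Ballots ranking Hoang above Pham: 21 − 0 = 21.
Hoang wins the head-to-head 21–0.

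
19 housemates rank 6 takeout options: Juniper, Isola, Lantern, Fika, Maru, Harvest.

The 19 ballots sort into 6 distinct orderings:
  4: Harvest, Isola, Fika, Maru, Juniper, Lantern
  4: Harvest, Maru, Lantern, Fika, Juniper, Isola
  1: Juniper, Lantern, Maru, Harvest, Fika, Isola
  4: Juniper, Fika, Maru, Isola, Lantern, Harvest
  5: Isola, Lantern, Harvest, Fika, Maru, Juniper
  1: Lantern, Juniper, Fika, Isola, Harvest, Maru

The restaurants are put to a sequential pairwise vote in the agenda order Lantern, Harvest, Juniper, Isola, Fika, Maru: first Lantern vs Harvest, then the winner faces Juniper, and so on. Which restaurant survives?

Fika

Round 1: Lantern vs Harvest — 11–8, Lantern advances.
Round 2: Lantern vs Juniper — 10–9, Lantern advances.
Round 3: Lantern vs Isola — 6–13, Isola advances.
Round 4: Isola vs Fika — 9–10, Fika advances.
Round 5: Fika vs Maru — 14–5, Fika advances.
The agenda winner is Fika.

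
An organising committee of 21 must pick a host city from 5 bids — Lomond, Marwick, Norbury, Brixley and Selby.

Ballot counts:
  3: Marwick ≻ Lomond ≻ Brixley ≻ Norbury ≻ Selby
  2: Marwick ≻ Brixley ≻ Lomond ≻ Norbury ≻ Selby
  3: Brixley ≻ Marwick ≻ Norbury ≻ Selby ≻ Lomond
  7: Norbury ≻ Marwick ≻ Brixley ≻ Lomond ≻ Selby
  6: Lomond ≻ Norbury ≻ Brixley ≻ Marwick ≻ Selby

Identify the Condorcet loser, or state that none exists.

Pairwise majorities:
Lomond vs Marwick: Marwick, 15–6.
Lomond vs Norbury: Lomond, 11–10.
Lomond–Brixley: Brixley 12–9.
Lomond vs Selby: Lomond is ranked higher on 3+2+7+6 = 18 ballots, Selby on 3. Lomond wins 18–3.
Marwick vs Norbury: Norbury, 13–8.
Marwick vs Brixley: 3+2+7 = 12 for Marwick, 9 for Brixley — Marwick by 12–9.
Marwick vs Selby: Marwick wins 21–0.
Norbury vs Brixley: Norbury wins 13–8.
Norbury vs Selby: Norbury is ranked higher on 3+2+3+7+6 = 21 ballots, Selby on 0. Norbury wins 21–0.
Brixley vs Selby: 3+2+3+7+6 = 21 for Brixley, 0 for Selby — Brixley by 21–0.
Selby is beaten in every head-to-head and is the Condorcet loser.

Selby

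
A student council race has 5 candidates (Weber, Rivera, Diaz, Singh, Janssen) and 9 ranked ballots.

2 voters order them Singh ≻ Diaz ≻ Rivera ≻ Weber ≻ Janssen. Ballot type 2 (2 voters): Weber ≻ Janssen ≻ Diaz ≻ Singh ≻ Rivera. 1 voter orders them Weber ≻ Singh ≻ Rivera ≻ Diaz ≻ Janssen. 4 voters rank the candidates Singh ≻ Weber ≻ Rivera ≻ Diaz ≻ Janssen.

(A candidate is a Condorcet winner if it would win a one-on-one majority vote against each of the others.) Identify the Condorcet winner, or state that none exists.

Check each pair by majority over 9 ballots:
Weber vs Rivera: 2+1+4 = 7 for Weber, 2 for Rivera — Weber by 7–2.
Weber vs Diaz: Weber preferred on 2+1+4 = 7 ballots; Weber wins 7–2.
Weber vs Singh: Weber preferred on 2+1 = 3 ballots; Singh wins 6–3.
Weber vs Janssen: Weber preferred on 2+2+1+4 = 9 ballots; Weber wins 9–0.
Rivera vs Diaz: 1+4 = 5 for Rivera, 4 for Diaz — Rivera by 5–4.
Rivera vs Singh: Rivera preferred on 0 ballots; Singh wins 9–0.
Rivera vs Janssen: 2+1+4 = 7 for Rivera, 2 for Janssen — Rivera by 7–2.
Diaz vs Singh: Diaz preferred on 2 ballots; Singh wins 7–2.
Diaz vs Janssen: Diaz is ranked higher on 2+1+4 = 7 ballots, Janssen on 2. Diaz wins 7–2.
Singh vs Janssen: Singh is ranked higher on 2+1+4 = 7 ballots, Janssen on 2. Singh wins 7–2.
Singh defeats every rival head-to-head and is the Condorcet winner.

Singh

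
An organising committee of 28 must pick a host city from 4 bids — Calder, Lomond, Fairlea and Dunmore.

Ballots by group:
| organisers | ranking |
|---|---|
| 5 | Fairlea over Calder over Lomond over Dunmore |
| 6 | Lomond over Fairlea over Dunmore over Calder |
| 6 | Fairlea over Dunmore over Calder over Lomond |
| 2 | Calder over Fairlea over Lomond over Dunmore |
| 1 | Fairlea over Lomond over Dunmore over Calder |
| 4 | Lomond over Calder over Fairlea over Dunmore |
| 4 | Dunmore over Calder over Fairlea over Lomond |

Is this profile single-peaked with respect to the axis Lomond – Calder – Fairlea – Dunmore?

Axis positions: Lomond=1, Calder=2, Fairlea=3, Dunmore=4.
Group 1 (peak Fairlea at position 3): ranking walks positions 3-2-1-4, expanding outward from the peak — single-peaked.
Group 2: ranking walks positions 1-3-4-2; Fairlea is ranked above Calder even though Calder lies between Fairlea and the peak Lomond on the axis — preferences dip and rise again. Not single-peaked.
Group 3 (peak Fairlea at position 3): ranking walks positions 3-4-2-1, expanding outward from the peak — single-peaked.
Group 4 (peak Calder at position 2): ranking walks positions 2-3-1-4, expanding outward from the peak — single-peaked.
Group 5: ranking walks positions 3-1-4-2; Lomond is ranked above Calder even though Calder lies between Lomond and the peak Fairlea on the axis — preferences dip and rise again. Not single-peaked.
Group 6 (peak Lomond at position 1): ranking walks positions 1-2-3-4, expanding outward from the peak — single-peaked.
Group 7: ranking walks positions 4-2-3-1; Calder is ranked above Fairlea even though Fairlea lies between Calder and the peak Dunmore on the axis — preferences dip and rise again. Not single-peaked.
Group 2 violates single-peakedness, so the profile is not single-peaked on this axis.

no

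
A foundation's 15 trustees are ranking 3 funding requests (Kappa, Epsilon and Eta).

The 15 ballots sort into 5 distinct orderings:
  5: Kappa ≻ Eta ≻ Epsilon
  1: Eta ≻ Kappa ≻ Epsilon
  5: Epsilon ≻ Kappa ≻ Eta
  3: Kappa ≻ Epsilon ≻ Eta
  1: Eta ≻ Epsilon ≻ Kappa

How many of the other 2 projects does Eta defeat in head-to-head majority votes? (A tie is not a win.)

0

Eta against each rival (15 reviewers):
Eta–Kappa: Kappa 13–2.
Eta vs Epsilon: Epsilon wins 8–7.
Eta beats no one; loses to Kappa, Epsilon — 0 pairwise wins.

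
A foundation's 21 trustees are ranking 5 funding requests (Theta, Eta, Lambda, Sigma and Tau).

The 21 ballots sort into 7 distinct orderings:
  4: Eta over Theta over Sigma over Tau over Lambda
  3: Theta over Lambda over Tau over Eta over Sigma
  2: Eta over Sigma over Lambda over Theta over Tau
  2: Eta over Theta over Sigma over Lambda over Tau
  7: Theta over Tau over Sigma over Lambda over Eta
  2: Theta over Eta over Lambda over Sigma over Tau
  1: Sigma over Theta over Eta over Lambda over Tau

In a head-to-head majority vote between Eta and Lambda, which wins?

Eta

Ballots ranking Eta above Lambda: 4 + 2 + 2 + 2 + 1 = 11.
Ballots ranking Lambda above Eta: 21 − 11 = 10.
Eta wins the head-to-head 11–10.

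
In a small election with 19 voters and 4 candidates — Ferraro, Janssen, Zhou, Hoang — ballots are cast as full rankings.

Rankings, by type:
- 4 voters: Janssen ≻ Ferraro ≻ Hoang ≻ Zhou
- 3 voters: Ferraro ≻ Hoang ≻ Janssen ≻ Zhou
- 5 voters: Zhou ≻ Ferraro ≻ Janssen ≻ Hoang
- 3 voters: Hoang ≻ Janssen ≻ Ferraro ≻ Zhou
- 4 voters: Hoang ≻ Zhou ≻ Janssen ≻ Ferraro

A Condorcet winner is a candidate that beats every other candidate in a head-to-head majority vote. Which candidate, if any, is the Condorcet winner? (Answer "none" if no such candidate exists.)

Check each pair by majority over 19 ballots:
Ferraro vs Janssen: Janssen, 11–8.
Ferraro vs Zhou: Ferraro wins 10–9.
Ferraro–Hoang: Ferraro 12–7.
Janssen–Zhou: Janssen 10–9.
Janssen vs Hoang: Hoang wins 10–9.
Zhou vs Hoang: Hoang wins 14–5.
Each candidate drops at least one matchup (Ferraro loses to Janssen; Janssen loses to Hoang; Zhou loses to Ferraro; Hoang loses to Ferraro); the cycle Ferraro beats Hoang beats Janssen beats Ferraro rules out a Condorcet winner.

none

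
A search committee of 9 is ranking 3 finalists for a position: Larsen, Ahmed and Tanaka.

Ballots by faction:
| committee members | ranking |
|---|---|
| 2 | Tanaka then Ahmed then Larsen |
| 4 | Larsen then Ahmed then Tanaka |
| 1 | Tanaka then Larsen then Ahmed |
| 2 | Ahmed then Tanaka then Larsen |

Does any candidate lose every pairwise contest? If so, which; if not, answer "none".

none

Pairwise majorities:
Larsen vs Ahmed: Larsen wins 5–4.
Larsen vs Tanaka: Tanaka wins 5–4.
Ahmed–Tanaka: Ahmed 6–3.
Each candidate has at least one pairwise win (Larsen beats Ahmed; Ahmed beats Tanaka; Tanaka beats Larsen) — no Condorcet loser.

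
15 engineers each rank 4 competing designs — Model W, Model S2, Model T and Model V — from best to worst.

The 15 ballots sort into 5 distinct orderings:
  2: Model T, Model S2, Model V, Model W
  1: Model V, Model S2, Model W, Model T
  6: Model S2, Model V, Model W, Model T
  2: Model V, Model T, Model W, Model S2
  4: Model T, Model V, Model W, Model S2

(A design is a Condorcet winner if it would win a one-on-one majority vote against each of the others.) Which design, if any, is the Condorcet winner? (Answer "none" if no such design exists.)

Pairwise majorities:
Model W vs Model S2: Model W preferred on 2+4 = 6 ballots; Model S2 wins 9–6.
Model W vs Model T: Model W is ranked higher on 1+6 = 7 ballots, Model T on 8. Model T wins 8–7.
Model W vs Model V: 0 for Model W, 15 for Model V — Model V by 15–0.
Model S2 vs Model T: Model T wins 8–7.
Model S2–Model V: Model S2 8–7.
Model T vs Model V: Model V, 9–6.
Each design drops at least one matchup (Model W loses to Model S2; Model S2 loses to Model T; Model T loses to Model V; Model V loses to Model S2); the cycle Model S2 > Model V > Model T > Model S2 rules out a Condorcet winner.

none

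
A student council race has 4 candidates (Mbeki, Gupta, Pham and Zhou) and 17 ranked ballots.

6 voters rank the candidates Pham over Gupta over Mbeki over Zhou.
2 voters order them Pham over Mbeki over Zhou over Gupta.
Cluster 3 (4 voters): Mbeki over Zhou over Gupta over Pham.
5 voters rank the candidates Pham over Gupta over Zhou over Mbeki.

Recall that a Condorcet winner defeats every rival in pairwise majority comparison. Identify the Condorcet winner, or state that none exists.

Pham

Pairwise majorities:
Mbeki vs Gupta: Gupta, 11–6.
Mbeki vs Pham: Mbeki is ranked higher on 4 ballots, Pham on 13. Pham wins 13–4.
Mbeki vs Zhou: Mbeki preferred on 6+2+4 = 12 ballots; Mbeki wins 12–5.
Gupta–Pham: Pham 13–4.
Gupta vs Zhou: Gupta is ranked higher on 6+5 = 11 ballots, Zhou on 6. Gupta wins 11–6.
Pham vs Zhou: 6+2+5 = 13 for Pham, 4 for Zhou — Pham by 13–4.
Pham beats each of Mbeki, Gupta, Zhou — Pham is the Condorcet winner.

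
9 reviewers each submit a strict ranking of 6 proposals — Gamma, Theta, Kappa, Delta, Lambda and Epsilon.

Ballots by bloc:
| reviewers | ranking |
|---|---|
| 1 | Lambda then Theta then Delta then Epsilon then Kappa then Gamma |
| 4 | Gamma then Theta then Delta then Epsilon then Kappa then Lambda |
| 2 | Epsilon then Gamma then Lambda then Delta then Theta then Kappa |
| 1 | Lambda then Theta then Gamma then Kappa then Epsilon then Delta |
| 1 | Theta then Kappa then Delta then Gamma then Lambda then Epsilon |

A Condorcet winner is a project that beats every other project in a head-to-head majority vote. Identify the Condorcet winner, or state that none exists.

Gamma

Check each pair by majority over 9 ballots:
Gamma vs Theta: 6 to 3, Gamma.
Gamma vs Kappa: Gamma preferred on 4+2+1 = 7 ballots; Gamma wins 7–2.
Gamma vs Delta: Gamma wins 7–2.
Gamma vs Lambda: 4+2+1 = 7 for Gamma, 2 for Lambda — Gamma by 7–2.
Gamma vs Epsilon: Gamma preferred on 4+1+1 = 6 ballots; Gamma wins 6–3.
Theta vs Kappa: 1+4+2+1+1 = 9 for Theta, 0 for Kappa — Theta by 9–0.
Theta–Delta: Theta 7–2.
Theta vs Lambda: Theta wins 5–4.
Theta vs Epsilon: Theta is ranked higher on 1+4+1+1 = 7 ballots, Epsilon on 2. Theta wins 7–2.
Kappa vs Delta: Delta wins 7–2.
Kappa–Lambda: Kappa 5–4.
Kappa vs Epsilon: Kappa preferred on 1+1 = 2 ballots; Epsilon wins 7–2.
Delta vs Lambda: Delta is ranked higher on 4+1 = 5 ballots, Lambda on 4. Delta wins 5–4.
Delta vs Epsilon: Delta wins 6–3.
Lambda vs Epsilon: Epsilon, 6–3.
Only Gamma has no losses; Gamma is the Condorcet winner.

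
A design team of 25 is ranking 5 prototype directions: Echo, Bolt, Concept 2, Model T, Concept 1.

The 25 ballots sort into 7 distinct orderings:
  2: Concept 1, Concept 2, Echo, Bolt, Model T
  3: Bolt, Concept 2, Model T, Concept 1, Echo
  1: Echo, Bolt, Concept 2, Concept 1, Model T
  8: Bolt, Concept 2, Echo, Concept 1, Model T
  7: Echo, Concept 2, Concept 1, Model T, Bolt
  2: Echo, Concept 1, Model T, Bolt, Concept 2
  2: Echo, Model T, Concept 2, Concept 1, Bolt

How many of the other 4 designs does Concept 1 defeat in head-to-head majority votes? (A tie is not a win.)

Concept 1 against each rival (25 engineers):
Concept 1 vs Echo: Echo, 20–5.
Concept 1 vs Bolt: Concept 1, 13–12.
Concept 1 vs Concept 2: 2+2 = 4 for Concept 1, 21 for Concept 2 — Concept 2 by 21–4.
Concept 1 vs Model T: Concept 1 preferred on 2+1+8+7+2 = 20 ballots; Concept 1 wins 20–5.
Concept 1 beats Bolt, Model T; loses to Echo, Concept 2 — 2 pairwise wins.

2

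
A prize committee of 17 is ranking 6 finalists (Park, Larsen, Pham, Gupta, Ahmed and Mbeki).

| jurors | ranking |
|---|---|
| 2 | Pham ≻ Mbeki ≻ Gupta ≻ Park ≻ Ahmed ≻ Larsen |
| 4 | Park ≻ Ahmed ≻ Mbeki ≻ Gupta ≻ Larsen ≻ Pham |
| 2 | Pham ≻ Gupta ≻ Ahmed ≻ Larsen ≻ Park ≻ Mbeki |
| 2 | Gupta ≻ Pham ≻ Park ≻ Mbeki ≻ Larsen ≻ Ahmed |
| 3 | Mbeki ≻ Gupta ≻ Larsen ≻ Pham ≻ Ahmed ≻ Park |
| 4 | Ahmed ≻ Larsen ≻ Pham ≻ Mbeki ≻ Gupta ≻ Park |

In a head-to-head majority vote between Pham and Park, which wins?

Pham

Ballots ranking Pham above Park: 2 + 2 + 2 + 3 + 4 = 13.
Ballots ranking Park above Pham: 17 − 13 = 4.
Pham wins the head-to-head 13–4.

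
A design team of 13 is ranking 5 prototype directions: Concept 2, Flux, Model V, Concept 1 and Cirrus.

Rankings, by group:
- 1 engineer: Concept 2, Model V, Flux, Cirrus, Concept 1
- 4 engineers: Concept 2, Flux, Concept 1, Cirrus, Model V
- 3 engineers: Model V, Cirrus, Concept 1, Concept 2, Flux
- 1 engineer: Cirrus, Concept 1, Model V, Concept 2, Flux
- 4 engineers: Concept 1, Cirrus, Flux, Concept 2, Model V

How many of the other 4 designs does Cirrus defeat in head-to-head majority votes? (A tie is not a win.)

3

Cirrus against each rival (13 engineers):
Cirrus vs Concept 2: Cirrus preferred on 3+1+4 = 8 ballots; Cirrus wins 8–5.
Cirrus vs Flux: 8 to 5, Cirrus.
Cirrus–Model V: Cirrus 9–4.
Cirrus vs Concept 1: Cirrus is ranked higher on 1+3+1 = 5 ballots, Concept 1 on 8. Concept 1 wins 8–5.
Cirrus beats Concept 2, Flux, Model V; loses to Concept 1 — 3 pairwise wins.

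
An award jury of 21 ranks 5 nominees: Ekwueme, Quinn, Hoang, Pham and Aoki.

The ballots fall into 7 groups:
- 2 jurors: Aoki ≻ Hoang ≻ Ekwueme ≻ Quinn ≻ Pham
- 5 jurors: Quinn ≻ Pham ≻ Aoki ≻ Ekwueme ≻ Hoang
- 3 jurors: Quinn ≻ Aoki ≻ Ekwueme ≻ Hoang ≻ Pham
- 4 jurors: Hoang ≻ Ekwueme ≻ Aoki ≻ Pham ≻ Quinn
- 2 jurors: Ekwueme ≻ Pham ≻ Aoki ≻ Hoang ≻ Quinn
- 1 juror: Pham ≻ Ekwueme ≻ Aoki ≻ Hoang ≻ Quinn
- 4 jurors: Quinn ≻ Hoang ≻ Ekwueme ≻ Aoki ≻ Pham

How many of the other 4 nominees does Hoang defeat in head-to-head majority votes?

1

Hoang against each rival (21 jurors):
Hoang–Ekwueme: Ekwueme 11–10.
Hoang vs Quinn: Quinn wins 12–9.
Hoang vs Pham: Hoang is ranked higher on 2+3+4+4 = 13 ballots, Pham on 8. Hoang wins 13–8.
Hoang–Aoki: Aoki 13–8.
Hoang beats Pham; loses to Ekwueme, Quinn, Aoki — 1 pairwise win.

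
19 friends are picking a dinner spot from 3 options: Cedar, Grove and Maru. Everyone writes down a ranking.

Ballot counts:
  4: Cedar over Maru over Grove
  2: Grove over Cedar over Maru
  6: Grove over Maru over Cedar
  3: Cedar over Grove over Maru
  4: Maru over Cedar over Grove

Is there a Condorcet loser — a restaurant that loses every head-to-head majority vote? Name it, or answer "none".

none

Head-to-head results (19 friends):
Cedar vs Grove: Cedar preferred on 4+3+4 = 11 ballots; Cedar wins 11–8.
Cedar vs Maru: Maru, 10–9.
Grove–Maru: Grove 11–8.
No restaurant is winless: Cedar beats Grove; Grove beats Maru; Maru beats Cedar. There is no Condorcet loser.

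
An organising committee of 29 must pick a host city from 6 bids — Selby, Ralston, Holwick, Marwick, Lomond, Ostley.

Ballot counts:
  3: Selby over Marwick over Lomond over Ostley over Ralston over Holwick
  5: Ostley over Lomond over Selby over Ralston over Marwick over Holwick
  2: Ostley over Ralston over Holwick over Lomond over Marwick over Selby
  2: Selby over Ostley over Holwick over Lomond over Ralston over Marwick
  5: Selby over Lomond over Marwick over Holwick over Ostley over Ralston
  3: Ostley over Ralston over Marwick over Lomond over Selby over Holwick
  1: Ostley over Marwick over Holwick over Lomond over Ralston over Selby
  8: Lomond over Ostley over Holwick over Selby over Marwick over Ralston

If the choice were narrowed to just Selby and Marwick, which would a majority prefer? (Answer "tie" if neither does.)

Ballots ranking Selby above Marwick: 3 + 5 + 2 + 5 + 8 = 23.
Ballots ranking Marwick above Selby: 29 − 23 = 6.
Selby wins the head-to-head 23–6.

Selby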